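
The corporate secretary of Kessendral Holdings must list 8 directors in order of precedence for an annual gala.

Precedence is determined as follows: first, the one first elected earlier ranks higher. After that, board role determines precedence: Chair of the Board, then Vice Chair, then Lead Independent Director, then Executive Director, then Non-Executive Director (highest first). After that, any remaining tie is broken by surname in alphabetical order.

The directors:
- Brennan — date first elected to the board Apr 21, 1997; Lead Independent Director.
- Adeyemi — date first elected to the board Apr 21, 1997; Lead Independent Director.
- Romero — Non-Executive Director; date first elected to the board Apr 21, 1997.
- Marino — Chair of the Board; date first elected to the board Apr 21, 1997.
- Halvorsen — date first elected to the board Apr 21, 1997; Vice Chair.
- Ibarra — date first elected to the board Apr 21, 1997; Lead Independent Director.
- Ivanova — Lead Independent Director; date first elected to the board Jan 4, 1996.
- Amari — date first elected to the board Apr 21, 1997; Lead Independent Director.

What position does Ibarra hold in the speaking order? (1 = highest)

By date first elected to the board (earlier first): Ivanova (Jan 4, 1996); then Marino, Halvorsen, Adeyemi, Amari, Brennan, Ibarra and Romero (each Apr 21, 1997).
Among Marino, Halvorsen, Adeyemi, Amari, Brennan, Ibarra and Romero, by board role: Marino (Chair of the Board) before Halvorsen (Vice Chair) before Adeyemi, Amari, Brennan and Ibarra (Lead Independent Director) before Romero (Non-Executive Director).
Among Adeyemi, Amari, Brennan and Ibarra, alphabetically by surname: Adeyemi before Amari before Brennan before Ibarra.
Order: Ivanova, Marino, Halvorsen, Adeyemi, Amari, Brennan, Ibarra, Romero. So position 7.

7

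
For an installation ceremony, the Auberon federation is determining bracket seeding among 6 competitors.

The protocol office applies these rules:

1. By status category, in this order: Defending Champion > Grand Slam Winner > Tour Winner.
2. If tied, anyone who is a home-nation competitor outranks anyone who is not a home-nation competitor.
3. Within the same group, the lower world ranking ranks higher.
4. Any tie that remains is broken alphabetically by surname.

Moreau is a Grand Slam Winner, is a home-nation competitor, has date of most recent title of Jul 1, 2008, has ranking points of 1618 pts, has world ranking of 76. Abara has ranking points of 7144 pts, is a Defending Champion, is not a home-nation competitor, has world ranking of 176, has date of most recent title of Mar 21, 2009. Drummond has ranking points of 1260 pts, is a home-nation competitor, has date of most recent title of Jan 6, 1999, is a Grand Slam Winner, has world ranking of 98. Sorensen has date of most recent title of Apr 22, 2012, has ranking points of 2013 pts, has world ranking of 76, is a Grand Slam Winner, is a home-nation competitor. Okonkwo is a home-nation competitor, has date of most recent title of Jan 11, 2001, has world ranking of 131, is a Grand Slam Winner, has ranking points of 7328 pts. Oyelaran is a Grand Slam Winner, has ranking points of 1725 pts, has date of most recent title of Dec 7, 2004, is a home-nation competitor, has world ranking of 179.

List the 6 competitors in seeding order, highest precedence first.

By status category: Abara (Defending Champion); then Moreau, Sorensen, Drummond, Okonkwo and Oyelaran (Grand Slam Winner).
Moreau, Sorensen, Drummond, Okonkwo and Oyelaran are each a home-nation competitor, so the next rule applies.
Among Moreau, Sorensen, Drummond, Okonkwo and Oyelaran, by world ranking (lower first): Moreau and Sorensen (76) before Drummond (98) before Okonkwo (131) before Oyelaran (179).
Among Moreau and Sorensen, alphabetically by surname: Moreau before Sorensen.
Full order: Abara, Moreau, Sorensen, Drummond, Okonkwo, Oyelaran.

Abara, Moreau, Sorensen, Drummond, Okonkwo, Oyelaran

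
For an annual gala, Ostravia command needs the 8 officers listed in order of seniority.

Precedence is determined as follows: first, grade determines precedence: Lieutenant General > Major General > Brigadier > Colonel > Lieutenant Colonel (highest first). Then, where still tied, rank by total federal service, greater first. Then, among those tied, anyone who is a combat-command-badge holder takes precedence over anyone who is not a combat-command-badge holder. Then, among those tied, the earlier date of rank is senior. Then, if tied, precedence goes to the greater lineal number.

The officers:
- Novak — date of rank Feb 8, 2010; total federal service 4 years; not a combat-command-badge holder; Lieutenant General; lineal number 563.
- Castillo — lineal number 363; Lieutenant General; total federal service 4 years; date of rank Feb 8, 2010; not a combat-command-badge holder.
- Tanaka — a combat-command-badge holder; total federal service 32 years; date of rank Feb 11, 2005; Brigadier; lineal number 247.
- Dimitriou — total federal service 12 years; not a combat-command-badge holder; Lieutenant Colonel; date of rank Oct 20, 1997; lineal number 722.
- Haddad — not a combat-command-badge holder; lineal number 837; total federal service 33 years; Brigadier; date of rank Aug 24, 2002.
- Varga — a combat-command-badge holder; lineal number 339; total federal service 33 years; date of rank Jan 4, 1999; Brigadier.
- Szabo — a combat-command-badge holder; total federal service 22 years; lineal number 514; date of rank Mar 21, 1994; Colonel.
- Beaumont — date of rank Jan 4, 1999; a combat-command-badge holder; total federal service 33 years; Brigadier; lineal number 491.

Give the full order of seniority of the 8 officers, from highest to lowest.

Novak, Castillo, Beaumont, Varga, Haddad, Tanaka, Szabo, Dimitriou

By grade: Novak and Castillo (Lieutenant General); then Beaumont, Varga, Haddad and Tanaka (Brigadier); then Szabo (Colonel); then Dimitriou (Lieutenant Colonel).
Novak and Castillo both have total federal service 4 years, so the next rule applies.
Novak and Castillo are each not a combat-command-badge holder, so the next rule applies.
Novak and Castillo both have date of rank Feb 8, 2010, so the next rule applies.
Among Novak and Castillo, by lineal number (higher first): Novak (563) before Castillo (363).
Among Beaumont, Varga, Haddad and Tanaka, by total federal service (higher first): Beaumont, Varga and Haddad (33 years) before Tanaka (32 years).
Among Beaumont, Varga and Haddad, a combat-command-badge holder before not a combat-command-badge holder: Beaumont and Varga (a combat-command-badge holder) before Haddad (not a combat-command-badge holder).
Beaumont and Varga both have date of rank Jan 4, 1999, so the next rule applies.
Among Beaumont and Varga, by lineal number (higher first): Beaumont (491) before Varga (339).
Full order: Novak, Castillo, Beaumont, Varga, Haddad, Tanaka, Szabo, Dimitriou.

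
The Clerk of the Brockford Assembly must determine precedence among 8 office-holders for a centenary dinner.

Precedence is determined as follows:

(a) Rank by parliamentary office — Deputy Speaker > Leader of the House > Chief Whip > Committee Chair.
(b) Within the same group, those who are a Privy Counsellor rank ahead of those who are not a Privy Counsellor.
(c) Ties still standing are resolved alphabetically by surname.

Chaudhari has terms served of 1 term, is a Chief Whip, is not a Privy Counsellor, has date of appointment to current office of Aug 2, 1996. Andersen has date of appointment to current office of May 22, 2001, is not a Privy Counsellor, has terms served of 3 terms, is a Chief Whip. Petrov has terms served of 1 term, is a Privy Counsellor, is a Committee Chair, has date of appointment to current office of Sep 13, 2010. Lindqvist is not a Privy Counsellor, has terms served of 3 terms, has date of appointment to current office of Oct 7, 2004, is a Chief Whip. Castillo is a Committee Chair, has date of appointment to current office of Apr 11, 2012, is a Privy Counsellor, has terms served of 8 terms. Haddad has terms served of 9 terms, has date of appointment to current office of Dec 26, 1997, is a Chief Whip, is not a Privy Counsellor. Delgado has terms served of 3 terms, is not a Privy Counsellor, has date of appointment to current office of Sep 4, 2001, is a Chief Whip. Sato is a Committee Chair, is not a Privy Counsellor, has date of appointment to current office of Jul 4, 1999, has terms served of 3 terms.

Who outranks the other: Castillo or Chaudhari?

By parliamentary office: Andersen, Chaudhari, Delgado, Haddad and Lindqvist (Chief Whip); then Castillo, Petrov and Sato (Committee Chair).
Andersen, Chaudhari, Delgado, Haddad and Lindqvist are each not a Privy Counsellor, so the next rule applies.
Among Andersen, Chaudhari, Delgado, Haddad and Lindqvist, alphabetically by surname: Andersen before Chaudhari before Delgado before Haddad before Lindqvist.
Among Castillo, Petrov and Sato, a Privy Counsellor before not a Privy Counsellor: Castillo and Petrov (a Privy Counsellor) before Sato (not a Privy Counsellor).
Among Castillo and Petrov, alphabetically by surname: Castillo before Petrov.
So Chaudhari takes precedence.

Chaudhari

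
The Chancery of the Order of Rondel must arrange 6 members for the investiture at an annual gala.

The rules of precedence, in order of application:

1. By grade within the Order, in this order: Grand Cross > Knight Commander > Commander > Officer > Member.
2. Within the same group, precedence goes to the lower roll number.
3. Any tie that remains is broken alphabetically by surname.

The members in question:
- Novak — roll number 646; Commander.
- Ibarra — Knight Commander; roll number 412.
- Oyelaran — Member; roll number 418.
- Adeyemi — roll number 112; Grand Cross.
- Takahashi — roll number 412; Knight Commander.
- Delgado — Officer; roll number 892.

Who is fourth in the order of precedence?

By grade within the Order: Adeyemi (Grand Cross); then Ibarra and Takahashi (Knight Commander); then Novak (Commander); then Delgado (Officer); then Oyelaran (Member).
Ibarra and Takahashi both have roll number 412, so the next rule applies.
Among Ibarra and Takahashi, alphabetically by surname: Ibarra before Takahashi.
Order: Adeyemi, Ibarra, Takahashi, Novak, Delgado, Oyelaran.

Novak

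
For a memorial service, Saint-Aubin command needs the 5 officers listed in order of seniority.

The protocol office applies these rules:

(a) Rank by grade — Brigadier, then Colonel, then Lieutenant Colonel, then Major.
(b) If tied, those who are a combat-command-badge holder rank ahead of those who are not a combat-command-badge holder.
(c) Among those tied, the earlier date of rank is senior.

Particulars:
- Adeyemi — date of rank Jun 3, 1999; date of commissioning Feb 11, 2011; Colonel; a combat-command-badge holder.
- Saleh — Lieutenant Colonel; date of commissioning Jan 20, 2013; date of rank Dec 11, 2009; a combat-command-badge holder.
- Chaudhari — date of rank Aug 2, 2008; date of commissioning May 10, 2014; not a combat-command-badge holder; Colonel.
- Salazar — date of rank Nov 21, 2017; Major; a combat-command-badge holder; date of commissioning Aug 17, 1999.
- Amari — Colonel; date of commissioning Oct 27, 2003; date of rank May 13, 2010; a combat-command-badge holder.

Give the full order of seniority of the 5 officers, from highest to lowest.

Adeyemi, Amari, Chaudhari, Saleh, Salazar

By grade: Adeyemi, Amari and Chaudhari (Colonel); then Saleh (Lieutenant Colonel); then Salazar (Major).
Among Adeyemi, Amari and Chaudhari, a combat-command-badge holder before not a combat-command-badge holder: Adeyemi and Amari (a combat-command-badge holder) before Chaudhari (not a combat-command-badge holder).
Among Adeyemi and Amari, by date of rank (earlier first): Adeyemi (Jun 3, 1999) before Amari (May 13, 2010).
Full order: Adeyemi, Amari, Chaudhari, Saleh, Salazar.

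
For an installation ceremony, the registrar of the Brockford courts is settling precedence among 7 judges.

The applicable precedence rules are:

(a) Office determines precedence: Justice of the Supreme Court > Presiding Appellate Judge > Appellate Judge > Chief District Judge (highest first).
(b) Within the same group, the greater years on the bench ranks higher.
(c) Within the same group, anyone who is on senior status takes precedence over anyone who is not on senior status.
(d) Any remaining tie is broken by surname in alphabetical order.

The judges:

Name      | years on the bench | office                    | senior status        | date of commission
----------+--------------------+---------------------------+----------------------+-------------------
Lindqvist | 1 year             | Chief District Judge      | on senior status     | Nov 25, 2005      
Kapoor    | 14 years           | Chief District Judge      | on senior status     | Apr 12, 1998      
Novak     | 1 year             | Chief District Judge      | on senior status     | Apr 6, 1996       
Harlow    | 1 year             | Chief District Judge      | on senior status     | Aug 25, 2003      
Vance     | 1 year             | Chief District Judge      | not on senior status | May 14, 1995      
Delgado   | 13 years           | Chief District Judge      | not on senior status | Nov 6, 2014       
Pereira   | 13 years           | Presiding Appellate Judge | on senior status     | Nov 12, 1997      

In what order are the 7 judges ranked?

By office: Pereira (Presiding Appellate Judge); then Kapoor, Delgado, Harlow, Lindqvist, Novak and Vance (Chief District Judge).
Among Kapoor, Delgado, Harlow, Lindqvist, Novak and Vance, by years on the bench (higher first): Kapoor (14 years) before Delgado (13 years) before Harlow, Lindqvist, Novak and Vance (1 year).
Among Harlow, Lindqvist, Novak and Vance, on senior status before not on senior status: Harlow, Lindqvist and Novak (on senior status) before Vance (not on senior status).
Among Harlow, Lindqvist and Novak, alphabetically by surname: Harlow before Lindqvist before Novak.
Full order: Pereira, Kapoor, Delgado, Harlow, Lindqvist, Novak, Vance.

Pereira, Kapoor, Delgado, Harlow, Lindqvist, Novak, Vance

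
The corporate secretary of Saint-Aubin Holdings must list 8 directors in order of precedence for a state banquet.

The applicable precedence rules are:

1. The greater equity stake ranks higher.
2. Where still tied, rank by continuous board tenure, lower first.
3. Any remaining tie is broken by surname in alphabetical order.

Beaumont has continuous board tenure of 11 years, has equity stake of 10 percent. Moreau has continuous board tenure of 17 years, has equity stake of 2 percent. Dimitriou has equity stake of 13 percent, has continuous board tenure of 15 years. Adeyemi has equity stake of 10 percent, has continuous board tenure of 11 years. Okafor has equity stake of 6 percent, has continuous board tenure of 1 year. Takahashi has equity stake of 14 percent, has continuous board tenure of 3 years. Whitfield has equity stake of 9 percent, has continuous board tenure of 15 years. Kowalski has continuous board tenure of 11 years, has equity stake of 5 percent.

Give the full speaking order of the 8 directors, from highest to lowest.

By equity stake (higher first): Takahashi (14 percent); then Dimitriou (13 percent); then Adeyemi and Beaumont (both 10 percent); then Whitfield (9 percent); then Okafor (6 percent); then Kowalski (5 percent); then Moreau (2 percent).
Adeyemi and Beaumont both have continuous board tenure 11 years, so the next rule applies.
Among Adeyemi and Beaumont, alphabetically by surname: Adeyemi before Beaumont.
Full order: Takahashi, Dimitriou, Adeyemi, Beaumont, Whitfield, Okafor, Kowalski, Moreau.

Takahashi, Dimitriou, Adeyemi, Beaumont, Whitfield, Okafor, Kowalski, Moreau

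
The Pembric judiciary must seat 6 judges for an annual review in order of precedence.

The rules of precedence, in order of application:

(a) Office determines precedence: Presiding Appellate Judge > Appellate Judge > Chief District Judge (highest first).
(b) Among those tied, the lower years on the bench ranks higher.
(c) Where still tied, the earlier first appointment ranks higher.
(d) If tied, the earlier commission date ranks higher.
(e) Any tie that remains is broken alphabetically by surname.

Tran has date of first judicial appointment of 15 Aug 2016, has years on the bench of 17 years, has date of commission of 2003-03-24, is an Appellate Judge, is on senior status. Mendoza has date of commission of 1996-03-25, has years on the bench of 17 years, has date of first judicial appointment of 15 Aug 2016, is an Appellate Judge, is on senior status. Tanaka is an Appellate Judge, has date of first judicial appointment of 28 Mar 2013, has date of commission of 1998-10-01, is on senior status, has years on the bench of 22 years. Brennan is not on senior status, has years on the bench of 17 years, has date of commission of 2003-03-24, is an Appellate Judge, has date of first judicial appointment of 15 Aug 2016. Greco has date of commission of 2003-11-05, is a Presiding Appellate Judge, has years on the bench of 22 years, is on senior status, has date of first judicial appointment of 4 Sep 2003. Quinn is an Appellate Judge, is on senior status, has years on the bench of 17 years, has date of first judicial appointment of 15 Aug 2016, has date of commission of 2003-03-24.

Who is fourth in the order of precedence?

Quinn

By office: Greco (Presiding Appellate Judge); then Mendoza, Brennan, Quinn, Tran and Tanaka (Appellate Judge).
Among Mendoza, Brennan, Quinn, Tran and Tanaka, by years on the bench (lower first): Mendoza, Brennan, Quinn and Tran (17 years) before Tanaka (22 years).
Mendoza, Brennan, Quinn and Tran all have date of first judicial appointment 15 Aug 2016, so the next rule applies.
Among Mendoza, Brennan, Quinn and Tran, by date of commission (earlier first): Mendoza (1996-03-25) before Brennan, Quinn and Tran (2003-03-24).
Among Brennan, Quinn and Tran, alphabetically by surname: Brennan before Quinn before Tran.
Order: Greco, Mendoza, Brennan, Quinn, Tran, Tanaka.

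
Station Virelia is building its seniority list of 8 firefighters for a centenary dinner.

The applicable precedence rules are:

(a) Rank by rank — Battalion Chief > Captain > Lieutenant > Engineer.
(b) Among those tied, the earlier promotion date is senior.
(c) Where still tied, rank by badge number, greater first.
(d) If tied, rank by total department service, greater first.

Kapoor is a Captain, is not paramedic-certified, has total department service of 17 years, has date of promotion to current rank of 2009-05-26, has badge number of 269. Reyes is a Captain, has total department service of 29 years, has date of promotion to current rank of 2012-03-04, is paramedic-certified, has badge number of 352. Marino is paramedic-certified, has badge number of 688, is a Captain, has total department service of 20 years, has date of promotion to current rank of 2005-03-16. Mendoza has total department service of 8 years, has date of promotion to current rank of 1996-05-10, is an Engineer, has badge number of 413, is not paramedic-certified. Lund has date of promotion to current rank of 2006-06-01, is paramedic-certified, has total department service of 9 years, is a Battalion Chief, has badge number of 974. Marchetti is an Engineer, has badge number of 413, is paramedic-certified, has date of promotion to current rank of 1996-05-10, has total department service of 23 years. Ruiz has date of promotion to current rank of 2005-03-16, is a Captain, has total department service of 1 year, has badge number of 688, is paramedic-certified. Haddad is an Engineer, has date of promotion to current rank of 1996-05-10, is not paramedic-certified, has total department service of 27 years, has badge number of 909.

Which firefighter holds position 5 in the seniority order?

By rank: Lund (Battalion Chief); then Marino, Ruiz, Kapoor and Reyes (Captain); then Haddad, Marchetti and Mendoza (Engineer).
Among Marino, Ruiz, Kapoor and Reyes, by date of promotion to current rank (earlier first): Marino and Ruiz (2005-03-16) before Kapoor (2009-05-26) before Reyes (2012-03-04).
Marino and Ruiz both have badge number 688, so the next rule applies.
Among Marino and Ruiz, by total department service (higher first): Marino (20 years) before Ruiz (1 year).
Haddad, Marchetti and Mendoza all have date of promotion to current rank 1996-05-10, so the next rule applies.
Among Haddad, Marchetti and Mendoza, by badge number (higher first): Haddad (909) before Marchetti and Mendoza (413).
Among Marchetti and Mendoza, by total department service (higher first): Marchetti (23 years) before Mendoza (8 years).
Order: Lund, Marino, Ruiz, Kapoor, Reyes, Haddad, Marchetti, Mendoza.

Reyes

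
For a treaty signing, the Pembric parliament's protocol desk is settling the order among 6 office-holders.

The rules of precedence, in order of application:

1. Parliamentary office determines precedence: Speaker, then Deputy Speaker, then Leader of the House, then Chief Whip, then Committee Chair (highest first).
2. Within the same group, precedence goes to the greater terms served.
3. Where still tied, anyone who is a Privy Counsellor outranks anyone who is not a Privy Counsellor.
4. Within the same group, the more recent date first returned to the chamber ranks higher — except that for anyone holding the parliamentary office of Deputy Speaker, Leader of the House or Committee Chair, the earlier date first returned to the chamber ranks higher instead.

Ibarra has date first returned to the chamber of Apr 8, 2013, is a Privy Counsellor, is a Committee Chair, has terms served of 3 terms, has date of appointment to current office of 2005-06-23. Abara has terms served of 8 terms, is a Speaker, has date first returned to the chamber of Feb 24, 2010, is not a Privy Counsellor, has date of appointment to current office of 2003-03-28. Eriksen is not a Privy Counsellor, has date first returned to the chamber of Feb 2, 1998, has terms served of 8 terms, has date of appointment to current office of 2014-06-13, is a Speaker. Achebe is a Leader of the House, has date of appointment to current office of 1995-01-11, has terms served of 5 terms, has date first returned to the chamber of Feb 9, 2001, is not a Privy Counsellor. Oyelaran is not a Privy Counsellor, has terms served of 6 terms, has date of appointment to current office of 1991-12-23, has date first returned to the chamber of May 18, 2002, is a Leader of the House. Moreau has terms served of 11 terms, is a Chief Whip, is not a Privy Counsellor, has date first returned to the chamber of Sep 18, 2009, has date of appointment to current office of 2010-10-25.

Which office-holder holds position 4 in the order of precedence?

Achebe

By parliamentary office: Abara and Eriksen (Speaker); then Oyelaran and Achebe (Leader of the House); then Moreau (Chief Whip); then Ibarra (Committee Chair).
Abara and Eriksen both have terms served 8 terms, so the next rule applies.
Abara and Eriksen are each not a Privy Counsellor, so the next rule applies.
Among Abara and Eriksen, by date first returned to the chamber (later first): Abara (Feb 24, 2010) before Eriksen (Feb 2, 1998).
Among Oyelaran and Achebe, by terms served (higher first): Oyelaran (6 terms) before Achebe (5 terms).
Order: Abara, Eriksen, Oyelaran, Achebe, Moreau, Ibarra.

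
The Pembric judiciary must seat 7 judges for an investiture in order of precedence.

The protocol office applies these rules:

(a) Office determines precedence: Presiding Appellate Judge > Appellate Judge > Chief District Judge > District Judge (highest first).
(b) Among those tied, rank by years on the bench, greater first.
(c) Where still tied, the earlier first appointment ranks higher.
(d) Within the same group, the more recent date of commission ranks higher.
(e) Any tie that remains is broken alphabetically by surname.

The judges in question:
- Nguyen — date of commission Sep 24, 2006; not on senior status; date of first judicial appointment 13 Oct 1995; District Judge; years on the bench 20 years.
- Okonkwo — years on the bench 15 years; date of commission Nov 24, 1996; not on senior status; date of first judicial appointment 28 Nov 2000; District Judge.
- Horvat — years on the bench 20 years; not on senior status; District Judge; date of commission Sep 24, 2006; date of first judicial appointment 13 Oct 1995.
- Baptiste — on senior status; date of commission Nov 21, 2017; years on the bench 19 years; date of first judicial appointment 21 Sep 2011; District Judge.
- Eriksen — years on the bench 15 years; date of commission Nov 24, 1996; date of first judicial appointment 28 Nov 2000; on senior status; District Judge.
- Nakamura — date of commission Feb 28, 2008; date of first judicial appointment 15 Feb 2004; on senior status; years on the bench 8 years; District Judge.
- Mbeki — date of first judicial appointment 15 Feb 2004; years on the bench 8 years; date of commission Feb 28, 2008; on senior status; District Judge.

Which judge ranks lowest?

By office: Horvat, Nguyen, Baptiste, Eriksen, Okonkwo, Mbeki and Nakamura (District Judge).
Among Horvat, Nguyen, Baptiste, Eriksen, Okonkwo, Mbeki and Nakamura, by years on the bench (higher first): Horvat and Nguyen (20 years) before Baptiste (19 years) before Eriksen and Okonkwo (15 years) before Mbeki and Nakamura (8 years).
Horvat and Nguyen both have date of first judicial appointment 13 Oct 1995, so the next rule applies.
Horvat and Nguyen both have date of commission Sep 24, 2006, so the next rule applies.
Among Horvat and Nguyen, alphabetically by surname: Horvat before Nguyen.
Eriksen and Okonkwo both have date of first judicial appointment 28 Nov 2000, so the next rule applies.
Eriksen and Okonkwo both have date of commission Nov 24, 1996, so the next rule applies.
Among Eriksen and Okonkwo, alphabetically by surname: Eriksen before Okonkwo.
Mbeki and Nakamura both have date of first judicial appointment 15 Feb 2004, so the next rule applies.
Mbeki and Nakamura both have date of commission Feb 28, 2008, so the next rule applies.
Among Mbeki and Nakamura, alphabetically by surname: Mbeki before Nakamura.
Order: Horvat, Nguyen, Baptiste, Eriksen, Okonkwo, Mbeki, Nakamura.

Nakamura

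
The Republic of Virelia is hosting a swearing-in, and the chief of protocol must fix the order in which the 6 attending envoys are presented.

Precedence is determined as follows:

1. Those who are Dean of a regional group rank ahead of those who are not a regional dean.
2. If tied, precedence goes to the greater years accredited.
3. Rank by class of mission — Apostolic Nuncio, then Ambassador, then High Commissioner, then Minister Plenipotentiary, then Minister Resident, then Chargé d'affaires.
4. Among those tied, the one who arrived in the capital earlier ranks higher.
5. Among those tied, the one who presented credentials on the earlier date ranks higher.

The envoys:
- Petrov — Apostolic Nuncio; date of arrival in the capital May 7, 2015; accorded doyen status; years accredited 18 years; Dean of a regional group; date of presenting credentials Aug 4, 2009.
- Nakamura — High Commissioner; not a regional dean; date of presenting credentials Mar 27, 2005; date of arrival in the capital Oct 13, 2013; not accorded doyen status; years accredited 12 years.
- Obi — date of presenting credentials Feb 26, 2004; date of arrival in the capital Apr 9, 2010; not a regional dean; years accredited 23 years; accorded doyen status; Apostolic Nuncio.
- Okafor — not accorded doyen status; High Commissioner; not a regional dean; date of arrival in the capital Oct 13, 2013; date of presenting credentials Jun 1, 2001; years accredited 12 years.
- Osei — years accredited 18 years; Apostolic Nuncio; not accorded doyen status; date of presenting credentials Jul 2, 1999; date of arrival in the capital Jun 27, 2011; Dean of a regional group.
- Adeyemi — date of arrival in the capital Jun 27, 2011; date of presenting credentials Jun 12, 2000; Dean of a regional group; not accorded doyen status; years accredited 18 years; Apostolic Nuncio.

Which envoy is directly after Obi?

Okafor

By the first rule: Osei, Adeyemi and Petrov (each Dean of a regional group); then Obi, Okafor and Nakamura (each not a regional dean).
Osei, Adeyemi and Petrov all have years accredited 18 years, so the next rule applies.
Osei, Adeyemi and Petrov are each Apostolic Nuncio, so the next rule applies.
Among Osei, Adeyemi and Petrov, by date of arrival in the capital (earlier first): Osei and Adeyemi (Jun 27, 2011) before Petrov (May 7, 2015).
Among Osei and Adeyemi, by date of presenting credentials (earlier first): Osei (Jul 2, 1999) before Adeyemi (Jun 12, 2000).
Among Obi, Okafor and Nakamura, by years accredited (higher first): Obi (23 years) before Okafor and Nakamura (12 years).
Okafor and Nakamura are each High Commissioner, so the next rule applies.
Okafor and Nakamura both have date of arrival in the capital Oct 13, 2013, so the next rule applies.
Among Okafor and Nakamura, by date of presenting credentials (earlier first): Okafor (Jun 1, 2001) before Nakamura (Mar 27, 2005).
Order: Osei, Adeyemi, Petrov, Obi, Okafor, Nakamura.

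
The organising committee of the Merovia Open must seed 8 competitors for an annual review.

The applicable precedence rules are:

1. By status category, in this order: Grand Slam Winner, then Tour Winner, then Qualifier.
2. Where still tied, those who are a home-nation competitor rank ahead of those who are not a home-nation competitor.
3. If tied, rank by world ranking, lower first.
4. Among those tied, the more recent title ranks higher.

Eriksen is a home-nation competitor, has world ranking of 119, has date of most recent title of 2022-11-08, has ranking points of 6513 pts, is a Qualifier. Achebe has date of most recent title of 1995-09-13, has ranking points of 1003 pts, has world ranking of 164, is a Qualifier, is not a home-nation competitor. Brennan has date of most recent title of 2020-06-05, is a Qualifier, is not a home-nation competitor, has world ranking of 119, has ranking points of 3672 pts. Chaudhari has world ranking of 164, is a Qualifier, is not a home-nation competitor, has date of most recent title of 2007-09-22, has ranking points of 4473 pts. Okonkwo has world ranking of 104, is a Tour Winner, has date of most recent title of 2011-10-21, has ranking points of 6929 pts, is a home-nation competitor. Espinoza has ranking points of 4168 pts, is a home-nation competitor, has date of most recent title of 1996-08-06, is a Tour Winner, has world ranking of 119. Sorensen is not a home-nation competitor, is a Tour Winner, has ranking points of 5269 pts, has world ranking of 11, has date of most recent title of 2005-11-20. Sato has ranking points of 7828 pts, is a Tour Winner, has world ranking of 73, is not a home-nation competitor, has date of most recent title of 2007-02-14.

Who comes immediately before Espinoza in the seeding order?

Okonkwo

By status category: Okonkwo, Espinoza, Sorensen and Sato (Tour Winner); then Eriksen, Brennan, Chaudhari and Achebe (Qualifier).
Among Okonkwo, Espinoza, Sorensen and Sato, a home-nation competitor before not a home-nation competitor: Okonkwo and Espinoza (a home-nation competitor) before Sorensen and Sato (not a home-nation competitor).
Among Okonkwo and Espinoza, by world ranking (lower first): Okonkwo (104) before Espinoza (119).
Among Sorensen and Sato, by world ranking (lower first): Sorensen (11) before Sato (73).
Among Eriksen, Brennan, Chaudhari and Achebe, a home-nation competitor before not a home-nation competitor: Eriksen (a home-nation competitor) before Brennan, Chaudhari and Achebe (not a home-nation competitor).
Among Brennan, Chaudhari and Achebe, by world ranking (lower first): Brennan (119) before Chaudhari and Achebe (164).
Among Chaudhari and Achebe, by date of most recent title (later first): Chaudhari (2007-09-22) before Achebe (1995-09-13).
Order: Okonkwo, Espinoza, Sorensen, Sato, Eriksen, Brennan, Chaudhari, Achebe.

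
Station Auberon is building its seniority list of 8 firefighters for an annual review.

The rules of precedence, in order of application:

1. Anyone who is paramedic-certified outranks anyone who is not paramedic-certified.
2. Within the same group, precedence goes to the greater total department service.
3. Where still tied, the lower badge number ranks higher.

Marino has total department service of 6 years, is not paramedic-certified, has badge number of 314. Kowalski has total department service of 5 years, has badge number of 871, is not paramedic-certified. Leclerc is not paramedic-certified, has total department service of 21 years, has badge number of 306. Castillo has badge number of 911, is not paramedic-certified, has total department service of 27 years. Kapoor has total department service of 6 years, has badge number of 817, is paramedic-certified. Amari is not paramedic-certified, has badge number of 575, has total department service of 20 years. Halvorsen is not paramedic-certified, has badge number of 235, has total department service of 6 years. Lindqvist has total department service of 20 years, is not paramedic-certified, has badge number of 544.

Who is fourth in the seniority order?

Lindqvist

By the first rule: Kapoor (paramedic-certified); then Castillo, Leclerc, Lindqvist, Amari, Halvorsen, Marino and Kowalski (each not paramedic-certified).
Among Castillo, Leclerc, Lindqvist, Amari, Halvorsen, Marino and Kowalski, by total department service (higher first): Castillo (27 years) before Leclerc (21 years) before Lindqvist and Amari (20 years) before Halvorsen and Marino (6 years) before Kowalski (5 years).
Among Lindqvist and Amari, by badge number (lower first): Lindqvist (544) before Amari (575).
Among Halvorsen and Marino, by badge number (lower first): Halvorsen (235) before Marino (314).
Order: Kapoor, Castillo, Leclerc, Lindqvist, Amari, Halvorsen, Marino, Kowalski.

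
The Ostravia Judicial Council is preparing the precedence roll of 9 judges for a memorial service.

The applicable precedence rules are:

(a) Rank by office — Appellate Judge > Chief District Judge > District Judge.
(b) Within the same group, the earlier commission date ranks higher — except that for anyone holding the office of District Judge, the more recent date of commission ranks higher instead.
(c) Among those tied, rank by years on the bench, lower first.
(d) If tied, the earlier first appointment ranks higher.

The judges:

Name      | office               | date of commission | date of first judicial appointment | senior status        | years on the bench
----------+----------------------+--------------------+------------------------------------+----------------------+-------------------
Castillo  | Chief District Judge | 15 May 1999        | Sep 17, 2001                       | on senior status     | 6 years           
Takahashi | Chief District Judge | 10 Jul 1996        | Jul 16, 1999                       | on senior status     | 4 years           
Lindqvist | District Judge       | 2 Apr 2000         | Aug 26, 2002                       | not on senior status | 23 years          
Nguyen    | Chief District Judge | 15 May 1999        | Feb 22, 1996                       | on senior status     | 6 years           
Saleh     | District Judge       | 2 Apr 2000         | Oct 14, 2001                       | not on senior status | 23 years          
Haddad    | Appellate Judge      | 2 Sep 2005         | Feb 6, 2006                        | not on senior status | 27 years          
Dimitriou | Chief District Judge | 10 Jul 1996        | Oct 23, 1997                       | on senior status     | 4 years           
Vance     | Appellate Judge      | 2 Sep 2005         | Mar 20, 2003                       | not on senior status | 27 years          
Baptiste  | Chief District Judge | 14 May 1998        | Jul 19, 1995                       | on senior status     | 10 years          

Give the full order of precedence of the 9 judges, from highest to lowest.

Vance, Haddad, Dimitriou, Takahashi, Baptiste, Nguyen, Castillo, Saleh, Lindqvist

By office: Vance and Haddad (Appellate Judge); then Dimitriou, Takahashi, Baptiste, Nguyen and Castillo (Chief District Judge); then Saleh and Lindqvist (District Judge).
Vance and Haddad both have date of commission 2 Sep 2005, so the next rule applies.
Vance and Haddad both have years on the bench 27 years, so the next rule applies.
Among Vance and Haddad, by date of first judicial appointment (earlier first): Vance (Mar 20, 2003) before Haddad (Feb 6, 2006).
Among Dimitriou, Takahashi, Baptiste, Nguyen and Castillo, by date of commission (earlier first): Dimitriou and Takahashi (10 Jul 1996) before Baptiste (14 May 1998) before Nguyen and Castillo (15 May 1999).
Dimitriou and Takahashi both have years on the bench 4 years, so the next rule applies.
Among Dimitriou and Takahashi, by date of first judicial appointment (earlier first): Dimitriou (Oct 23, 1997) before Takahashi (Jul 16, 1999).
Nguyen and Castillo both have years on the bench 6 years, so the next rule applies.
Among Nguyen and Castillo, by date of first judicial appointment (earlier first): Nguyen (Feb 22, 1996) before Castillo (Sep 17, 2001).
Saleh and Lindqvist both have date of commission 2 Apr 2000, so the next rule applies.
Saleh and Lindqvist both have years on the bench 23 years, so the next rule applies.
Among Saleh and Lindqvist, by date of first judicial appointment (earlier first): Saleh (Oct 14, 2001) before Lindqvist (Aug 26, 2002).
Full order: Vance, Haddad, Dimitriou, Takahashi, Baptiste, Nguyen, Castillo, Saleh, Lindqvist.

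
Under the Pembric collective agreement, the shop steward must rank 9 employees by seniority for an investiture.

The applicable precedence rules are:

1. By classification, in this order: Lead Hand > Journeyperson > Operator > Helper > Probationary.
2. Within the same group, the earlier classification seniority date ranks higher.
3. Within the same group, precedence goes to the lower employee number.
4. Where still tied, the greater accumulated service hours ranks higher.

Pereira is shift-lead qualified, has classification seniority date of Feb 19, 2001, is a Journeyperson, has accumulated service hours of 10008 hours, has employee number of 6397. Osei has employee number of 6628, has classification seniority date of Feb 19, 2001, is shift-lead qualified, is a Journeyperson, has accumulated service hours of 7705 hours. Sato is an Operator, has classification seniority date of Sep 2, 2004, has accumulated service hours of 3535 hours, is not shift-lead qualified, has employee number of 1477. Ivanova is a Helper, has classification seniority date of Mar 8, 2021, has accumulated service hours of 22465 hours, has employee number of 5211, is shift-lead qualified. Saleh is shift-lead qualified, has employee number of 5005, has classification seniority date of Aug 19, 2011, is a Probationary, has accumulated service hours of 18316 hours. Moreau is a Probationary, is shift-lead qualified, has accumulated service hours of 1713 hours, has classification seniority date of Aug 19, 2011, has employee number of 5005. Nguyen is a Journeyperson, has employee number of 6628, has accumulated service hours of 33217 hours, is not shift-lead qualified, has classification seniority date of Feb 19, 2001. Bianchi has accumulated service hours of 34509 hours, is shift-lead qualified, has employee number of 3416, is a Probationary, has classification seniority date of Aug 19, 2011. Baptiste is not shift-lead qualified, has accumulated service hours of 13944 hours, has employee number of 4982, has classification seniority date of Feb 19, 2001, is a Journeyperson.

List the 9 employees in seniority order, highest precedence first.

By classification: Baptiste, Pereira, Nguyen and Osei (Journeyperson); then Sato (Operator); then Ivanova (Helper); then Bianchi, Saleh and Moreau (Probationary).
Baptiste, Pereira, Nguyen and Osei all have classification seniority date Feb 19, 2001, so the next rule applies.
Among Baptiste, Pereira, Nguyen and Osei, by employee number (lower first): Baptiste (4982) before Pereira (6397) before Nguyen and Osei (6628).
Among Nguyen and Osei, by accumulated service hours (higher first): Nguyen (33217 hours) before Osei (7705 hours).
Bianchi, Saleh and Moreau all have classification seniority date Aug 19, 2011, so the next rule applies.
Among Bianchi, Saleh and Moreau, by employee number (lower first): Bianchi (3416) before Saleh and Moreau (5005).
Among Saleh and Moreau, by accumulated service hours (higher first): Saleh (18316 hours) before Moreau (1713 hours).
Full order: Baptiste, Pereira, Nguyen, Osei, Sato, Ivanova, Bianchi, Saleh, Moreau.

Baptiste, Pereira, Nguyen, Osei, Sato, Ivanova, Bianchi, Saleh, Moreau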